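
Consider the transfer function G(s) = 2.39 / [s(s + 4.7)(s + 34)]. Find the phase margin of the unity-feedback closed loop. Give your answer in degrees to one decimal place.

89.8 deg

Gain crossover: |G(jω)| = 1 at ω ≈ 0.015 rad s⁻¹.
∠G(j0.015) = −90° − arctan(0.015/4.7) − arctan(0.015/34) ≈ -90.21°
PM = 180° + (-90.21°) = 89.79°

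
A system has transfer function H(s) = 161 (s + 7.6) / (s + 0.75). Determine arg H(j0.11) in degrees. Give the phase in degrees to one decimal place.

-7.5°

∠(j0.11 + 7.6) = arctan(0.11/7.6) = 0.83°
∠(j0.11 + 0.75) = arctan(0.11/0.75) = 8.34°
∠H(j0.11) = 0.83° − 8.34° = -7.51°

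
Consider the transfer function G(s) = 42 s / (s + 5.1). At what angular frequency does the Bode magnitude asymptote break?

5.1 rad/s

The single real pole at s = −5.1 gives a corner at ω = 5.1 rad/s.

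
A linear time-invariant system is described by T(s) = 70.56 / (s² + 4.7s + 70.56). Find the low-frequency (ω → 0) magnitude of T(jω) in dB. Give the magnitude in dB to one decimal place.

T(0) = 70.56 / 70.56 = 1
20 log₁₀(1) = 0.00 dB

0.0 dB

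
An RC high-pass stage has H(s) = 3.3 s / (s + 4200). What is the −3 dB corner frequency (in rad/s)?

4200 rad/s

For a single-pole high-pass, the −3 dB point is at the pole: ω = 4200 rad/s.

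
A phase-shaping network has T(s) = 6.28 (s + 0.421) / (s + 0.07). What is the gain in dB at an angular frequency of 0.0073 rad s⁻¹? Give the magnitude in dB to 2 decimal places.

31.50 dB

|j0.0073 + 0.421| = √(0.0073² + 0.421²) = 0.4211
|j0.0073 + 0.07| = √(0.0073² + 0.07²) = 0.07038
|T(j0.0073)| = 6.28 × 0.4211 / 0.07038 = 37.572
20 log₁₀(37.572) = 31.497 dB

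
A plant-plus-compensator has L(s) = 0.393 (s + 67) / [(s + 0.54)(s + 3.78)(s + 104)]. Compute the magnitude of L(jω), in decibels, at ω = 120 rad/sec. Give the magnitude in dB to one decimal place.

|j120 + 67| = √(120² + 67²) = 137.4
|j120 + 0.54| = √(120² + 0.54²) = 120
|j120 + 3.78| = √(120² + 3.78²) = 120.1
|j120 + 104| = √(120² + 104²) = 158.8
|L(j120)| = 0.393 × 137.4 / (120 × 120.1 × 158.8) = 2.3609e-05
20 log₁₀(2.3609e-05) = -92.54 dB

-92.5 dB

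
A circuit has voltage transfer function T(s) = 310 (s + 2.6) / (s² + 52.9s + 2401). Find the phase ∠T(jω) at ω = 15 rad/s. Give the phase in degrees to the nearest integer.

∠(j15 + 2.6) = arctan(15/2.6) = 80.17°
∠[(j15)² + 52.9(j15) + 2401] = ∠[2176 + j793.5] = 20.03°
∠T(j15) = 80.17° − 20.03° = 60.13°

60 deg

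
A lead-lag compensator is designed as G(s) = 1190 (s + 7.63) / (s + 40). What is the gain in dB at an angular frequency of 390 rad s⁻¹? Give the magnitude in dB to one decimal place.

61.5 dB

|j390 + 7.63| = √(390² + 7.63²) = 390.1
|j390 + 40| = √(390² + 40²) = 392
|G(j390)| = 1190 × 390.1 / 392 = 1184
20 log₁₀(1184) = 61.47 dB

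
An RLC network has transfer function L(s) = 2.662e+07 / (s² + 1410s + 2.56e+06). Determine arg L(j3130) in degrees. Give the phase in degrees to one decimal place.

-148.6°

∠[(j3130)² + 1410(j3130) + 2.56e+06] = ∠[-7.2369e+06 + j4.4133e+06] = 148.62°
∠L(j3130) = −148.62° = -148.62°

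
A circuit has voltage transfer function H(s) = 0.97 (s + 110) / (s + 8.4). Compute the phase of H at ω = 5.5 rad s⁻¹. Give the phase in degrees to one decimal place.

-30.4°

∠(j5.5 + 110) = arctan(5.5/110) = 2.86°
∠(j5.5 + 8.4) = arctan(5.5/8.4) = 33.22°
∠H(j5.5) = 2.86° − 33.22° = -30.35°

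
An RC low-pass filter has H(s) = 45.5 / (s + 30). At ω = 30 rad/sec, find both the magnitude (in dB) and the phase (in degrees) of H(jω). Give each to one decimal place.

|j30 + 30| = √(30² + 30²) = 42.43
|H(j30)| = 45.5 / 42.43 = 1.0724
20 log₁₀(1.0724) = 0.61 dB
∠(j30 + 30) = arctan(30/30) = 45.00°
∠H(j30) = −45.00° = -45.00°

|H| = 0.6 dB, ∠H = -45.0°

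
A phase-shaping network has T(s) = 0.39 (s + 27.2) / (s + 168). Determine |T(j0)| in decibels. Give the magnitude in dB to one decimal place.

-24.0 dB

T(0) = 0.39 × 27.2 / 168 = 0.063143
20 log₁₀(0.063143) = -23.99 dB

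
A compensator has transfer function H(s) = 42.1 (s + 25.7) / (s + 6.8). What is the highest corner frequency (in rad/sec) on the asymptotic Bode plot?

Break frequencies occur at each pole and zero magnitude: 6.8 rad/sec, 25.7 rad/sec.
The highest is 25.7 rad/sec.

25.7 rad/sec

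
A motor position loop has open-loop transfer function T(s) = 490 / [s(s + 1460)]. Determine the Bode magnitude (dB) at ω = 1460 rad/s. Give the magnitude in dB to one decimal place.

-75.8 dB

|j1460 + 1460| = √(1460² + 1460²) = 2065
|j1460| = 1460
|T(j1460)| = 490 / (2065 × 1460) = 0.00016255
20 log₁₀(0.00016255) = -75.78 dB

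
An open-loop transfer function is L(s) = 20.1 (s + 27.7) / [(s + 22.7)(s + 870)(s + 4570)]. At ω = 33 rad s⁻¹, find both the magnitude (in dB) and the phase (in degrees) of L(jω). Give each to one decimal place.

|j33 + 27.7| = √(33² + 27.7²) = 43.08
|j33 + 22.7| = √(33² + 22.7²) = 40.05
|j33 + 870| = √(33² + 870²) = 870.6
|j33 + 4570| = √(33² + 4570²) = 4570
|L(j33)| = 20.1 × 43.08 / (40.05 × 870.6 × 4570) = 5.434e-06
20 log₁₀(5.434e-06) = -105.30 dB
∠(j33 + 27.7) = arctan(33/27.7) = 49.99°
∠(j33 + 22.7) = arctan(33/22.7) = 55.48°
∠(j33 + 870) = arctan(33/870) = 2.17°
∠(j33 + 4570) = arctan(33/4570) = 0.41°
∠L(j33) = 49.99° − (55.48° + 2.17° + 0.41°) = -8.07°

|L| = -105.3 dB, ∠L = -8.1°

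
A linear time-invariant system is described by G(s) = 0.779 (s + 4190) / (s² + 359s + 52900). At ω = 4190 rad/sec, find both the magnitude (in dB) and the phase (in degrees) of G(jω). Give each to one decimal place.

|G| = -71.6 dB, ∠G = -130.1°

|j4190 + 4190| = √(4190² + 4190²) = 5926
|(j4190)² + 359(j4190) + 52900| = |-1.7503e+07 + j1.5042e+06| = 1.757e+07
|G(j4190)| = 0.779 × 5926 / 1.757e+07 = 0.00026276
20 log₁₀(0.00026276) = -71.61 dB
∠(j4190 + 4190) = arctan(4190/4190) = 45.00°
∠[(j4190)² + 359(j4190) + 52900] = ∠[-1.7503e+07 + j1.5042e+06] = 175.09°
∠G(j4190) = 45.00° − 175.09° = -130.09°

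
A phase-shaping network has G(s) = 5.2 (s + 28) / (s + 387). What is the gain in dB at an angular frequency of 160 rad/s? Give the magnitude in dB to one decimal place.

|j160 + 28| = √(160² + 28²) = 162.4
|j160 + 387| = √(160² + 387²) = 418.8
|G(j160)| = 5.2 × 162.4 / 418.8 = 2.017
20 log₁₀(2.017) = 6.09 dB

6.1 dB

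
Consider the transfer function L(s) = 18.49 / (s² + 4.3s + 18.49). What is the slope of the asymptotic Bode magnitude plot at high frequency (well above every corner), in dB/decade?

With 0 zeros and 2 poles, the high-frequency asymptotic slope is 20 × (0 − 2) = -40 dB/decade.

-40 dB/decade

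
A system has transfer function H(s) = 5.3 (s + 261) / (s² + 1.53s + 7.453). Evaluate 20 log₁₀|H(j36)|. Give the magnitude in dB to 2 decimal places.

|j36 + 261| = √(36² + 261²) = 263.5
|(j36)² + 1.53(j36) + 7.453| = |-1288.5 + j55.08| = 1290
|H(j36)| = 5.3 × 263.5 / 1290 = 1.0827
20 log₁₀(1.0827) = 0.690 dB

0.69 dB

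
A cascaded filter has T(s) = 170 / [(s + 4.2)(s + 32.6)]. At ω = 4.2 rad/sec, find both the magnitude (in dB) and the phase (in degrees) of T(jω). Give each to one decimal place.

|j4.2 + 4.2| = √(4.2² + 4.2²) = 5.94
|j4.2 + 32.6| = √(4.2² + 32.6²) = 32.87
|T(j4.2)| = 170 / (5.94 × 32.87) = 0.87075
20 log₁₀(0.87075) = -1.20 dB
∠(j4.2 + 4.2) = arctan(4.2/4.2) = 45.00°
∠(j4.2 + 32.6) = arctan(4.2/32.6) = 7.34°
∠T(j4.2) = − (45.00° + 7.34°) = -52.34°

|T| = -1.2 dB, ∠T = -52.3 deg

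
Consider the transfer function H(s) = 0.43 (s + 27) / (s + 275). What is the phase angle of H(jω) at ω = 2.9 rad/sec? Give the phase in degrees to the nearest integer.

∠(j2.9 + 27) = arctan(2.9/27) = 6.13°
∠(j2.9 + 275) = arctan(2.9/275) = 0.60°
∠H(j2.9) = 6.13° − 0.60° = 5.53°

6°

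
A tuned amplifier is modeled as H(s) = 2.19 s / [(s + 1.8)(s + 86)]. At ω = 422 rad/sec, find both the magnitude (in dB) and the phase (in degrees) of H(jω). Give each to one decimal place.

|j422| = 422
|j422 + 1.8| = √(422² + 1.8²) = 422
|j422 + 86| = √(422² + 86²) = 430.7
|H(j422)| = 2.19 × 422 / (422 × 430.7) = 0.005085
20 log₁₀(0.005085) = -45.87 dB
∠(j422) = 90.00°
∠(j422 + 1.8) = arctan(422/1.8) = 89.76°
∠(j422 + 86) = arctan(422/86) = 78.48°
∠H(j422) = 90.00° − (89.76° + 78.48°) = -78.24°

|H| = -45.9 dB, ∠H = -78.2°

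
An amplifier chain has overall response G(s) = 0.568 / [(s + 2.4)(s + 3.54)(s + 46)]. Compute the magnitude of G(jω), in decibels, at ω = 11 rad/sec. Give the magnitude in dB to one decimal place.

|j11 + 2.4| = √(11² + 2.4²) = 11.26
|j11 + 3.54| = √(11² + 3.54²) = 11.56
|j11 + 46| = √(11² + 46²) = 47.3
|G(j11)| = 0.568 / (11.26 × 11.56 × 47.3) = 9.2306e-05
20 log₁₀(9.2306e-05) = -80.70 dB

-80.7 dB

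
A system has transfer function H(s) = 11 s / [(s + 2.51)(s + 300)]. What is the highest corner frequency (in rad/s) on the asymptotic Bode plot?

Break frequencies occur at each pole and zero magnitude: 2.51 rad/s, 300 rad/s.
The highest is 300 rad/s.

300 rad/s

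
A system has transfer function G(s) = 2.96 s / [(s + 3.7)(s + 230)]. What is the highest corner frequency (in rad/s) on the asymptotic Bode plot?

230 rad/s

Break frequencies occur at each pole and zero magnitude: 3.7 rad/s, 230 rad/s.
The highest is 230 rad/s.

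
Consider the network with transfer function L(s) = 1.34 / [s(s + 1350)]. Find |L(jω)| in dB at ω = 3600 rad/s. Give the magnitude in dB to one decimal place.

-140.3 dB

|j3600 + 1350| = √(3600² + 1350²) = 3845
|j3600| = 3600
|L(j3600)| = 1.34 / (3845 × 3600) = 9.6812e-08
20 log₁₀(9.6812e-08) = -140.28 dB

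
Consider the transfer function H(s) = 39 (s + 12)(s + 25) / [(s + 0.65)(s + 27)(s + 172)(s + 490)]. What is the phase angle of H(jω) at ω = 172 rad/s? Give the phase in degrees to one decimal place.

∠(j172 + 12) = arctan(172/12) = 86.01°
∠(j172 + 25) = arctan(172/25) = 81.73°
∠(j172 + 0.65) = arctan(172/0.65) = 89.78°
∠(j172 + 27) = arctan(172/27) = 81.08°
∠(j172 + 172) = arctan(172/172) = 45.00°
∠(j172 + 490) = arctan(172/490) = 19.34°
∠H(j172) = 86.01° + 81.73° − (89.78° + 81.08° + 45.00° + 19.34°) = -67.47°

-67.5°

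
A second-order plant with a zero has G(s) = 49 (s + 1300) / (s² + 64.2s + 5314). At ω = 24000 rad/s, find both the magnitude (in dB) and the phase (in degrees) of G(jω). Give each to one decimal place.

|j24000 + 1300| = √(24000² + 1300²) = 2.404e+04
|(j24000)² + 64.2(j24000) + 5314| = |-5.7599e+08 + j1.5408e+06| = 5.76e+08
|G(j24000)| = 49 × 2.404e+04 / 5.76e+08 = 0.0020447
20 log₁₀(0.0020447) = -53.79 dB
∠(j24000 + 1300) = arctan(24000/1300) = 86.90°
∠[(j24000)² + 64.2(j24000) + 5314] = ∠[-5.7599e+08 + j1.5408e+06] = 179.85°
∠G(j24000) = 86.90° − 179.85° = -92.95°

|G| = -53.8 dB, ∠G = -92.9 deg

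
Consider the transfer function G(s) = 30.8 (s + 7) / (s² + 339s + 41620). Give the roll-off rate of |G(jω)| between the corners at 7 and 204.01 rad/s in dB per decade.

In this band the factors already past their corner are: zero at 7; net slope = 20 dB/decade.

20 dB/decade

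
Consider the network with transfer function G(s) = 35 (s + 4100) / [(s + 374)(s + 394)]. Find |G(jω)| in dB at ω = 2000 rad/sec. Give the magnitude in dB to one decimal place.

|j2000 + 4100| = √(2000² + 4100²) = 4562
|j2000 + 374| = √(2000² + 374²) = 2035
|j2000 + 394| = √(2000² + 394²) = 2038
|G(j2000)| = 35 × 4562 / (2035 × 2038) = 0.038496
20 log₁₀(0.038496) = -28.29 dB

-28.3 dB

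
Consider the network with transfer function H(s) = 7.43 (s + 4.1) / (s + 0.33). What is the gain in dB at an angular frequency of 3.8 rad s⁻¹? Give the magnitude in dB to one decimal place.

|j3.8 + 4.1| = √(3.8² + 4.1²) = 5.59
|j3.8 + 0.33| = √(3.8² + 0.33²) = 3.814
|H(j3.8)| = 7.43 × 5.59 / 3.814 = 10.889
20 log₁₀(10.889) = 20.74 dB

20.7 dB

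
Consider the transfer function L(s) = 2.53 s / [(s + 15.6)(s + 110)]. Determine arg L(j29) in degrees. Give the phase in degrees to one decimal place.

13.5 deg

∠(j29) = 90.00°
∠(j29 + 15.6) = arctan(29/15.6) = 61.72°
∠(j29 + 110) = arctan(29/110) = 14.77°
∠L(j29) = 90.00° − (61.72° + 14.77°) = 13.51°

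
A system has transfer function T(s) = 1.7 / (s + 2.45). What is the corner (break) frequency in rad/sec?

The single real pole at s = −2.45 gives a corner at ω = 2.45 rad/sec.

2.45 rad/sec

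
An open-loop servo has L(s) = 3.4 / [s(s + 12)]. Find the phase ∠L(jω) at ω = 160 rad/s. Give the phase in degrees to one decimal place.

-175.7°

∠(j160 + 12) = arctan(160/12) = 85.71°
∠(j160) = 90.00°
∠L(j160) = − (85.71° + 90.00°) = -175.71°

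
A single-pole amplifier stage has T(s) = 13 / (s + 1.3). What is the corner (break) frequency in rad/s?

The single real pole at s = −1.3 gives a corner at ω = 1.3 rad/s.

1.3 rad/s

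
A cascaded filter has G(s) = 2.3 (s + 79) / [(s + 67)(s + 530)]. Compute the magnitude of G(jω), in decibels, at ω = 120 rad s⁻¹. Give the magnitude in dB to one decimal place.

|j120 + 79| = √(120² + 79²) = 143.7
|j120 + 67| = √(120² + 67²) = 137.4
|j120 + 530| = √(120² + 530²) = 543.4
|G(j120)| = 2.3 × 143.7 / (137.4 × 543.4) = 0.0044244
20 log₁₀(0.0044244) = -47.08 dB

-47.1 dB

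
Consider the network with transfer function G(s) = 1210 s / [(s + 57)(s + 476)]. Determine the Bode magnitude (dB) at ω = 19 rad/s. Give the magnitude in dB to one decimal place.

|j19| = 19
|j19 + 57| = √(19² + 57²) = 60.08
|j19 + 476| = √(19² + 476²) = 476.4
|G(j19)| = 1210 × 19 / (60.08 × 476.4) = 0.80322
20 log₁₀(0.80322) = -1.90 dB

-1.9 dB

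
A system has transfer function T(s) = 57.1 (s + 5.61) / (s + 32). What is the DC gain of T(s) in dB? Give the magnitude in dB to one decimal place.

20.0 dB

T(0) = 57.1 × 5.61 / 32 = 10.01
20 log₁₀(10.01) = 20.01 dB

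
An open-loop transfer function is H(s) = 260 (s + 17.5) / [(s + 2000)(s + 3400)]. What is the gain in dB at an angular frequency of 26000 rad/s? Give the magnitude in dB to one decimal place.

-40.1 dB

|j26000 + 17.5| = √(26000² + 17.5²) = 2.6e+04
|j26000 + 2000| = √(26000² + 2000²) = 2.608e+04
|j26000 + 3400| = √(26000² + 3400²) = 2.622e+04
|H(j26000)| = 260 × 2.6e+04 / (2.608e+04 × 2.622e+04) = 0.0098864
20 log₁₀(0.0098864) = -40.10 dB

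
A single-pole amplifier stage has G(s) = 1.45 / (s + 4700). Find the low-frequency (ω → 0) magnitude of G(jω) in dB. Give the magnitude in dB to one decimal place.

-70.2 dB

G(0) = 1.45 / 4700 = 0.00030851
20 log₁₀(0.00030851) = -70.21 dB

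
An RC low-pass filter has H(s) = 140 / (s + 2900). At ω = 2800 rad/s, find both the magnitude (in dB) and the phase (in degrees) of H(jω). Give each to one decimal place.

|H| = -29.2 dB, ∠H = -44.0°

|j2800 + 2900| = √(2800² + 2900²) = 4031
|H(j2800)| = 140 / 4031 = 0.03473
20 log₁₀(0.03473) = -29.19 dB
∠(j2800 + 2900) = arctan(2800/2900) = 43.99°
∠H(j2800) = −43.99° = -43.99°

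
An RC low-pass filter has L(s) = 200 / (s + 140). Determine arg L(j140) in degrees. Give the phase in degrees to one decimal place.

∠(j140 + 140) = arctan(140/140) = 45.00°
∠L(j140) = −45.00° = -45.00°

-45.0°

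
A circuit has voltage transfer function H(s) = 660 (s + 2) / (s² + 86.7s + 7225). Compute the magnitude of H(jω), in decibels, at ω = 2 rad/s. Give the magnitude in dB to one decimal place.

|j2 + 2| = √(2² + 2²) = 2.828
|(j2)² + 86.7(j2) + 7225| = |7221 + j173.4| = 7223
|H(j2)| = 660 × 2.828 / 7223 = 0.25844
20 log₁₀(0.25844) = -11.75 dB

-11.8 dB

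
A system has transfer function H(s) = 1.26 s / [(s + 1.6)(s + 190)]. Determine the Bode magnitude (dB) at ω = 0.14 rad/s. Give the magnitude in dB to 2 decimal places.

|j0.14| = 0.14
|j0.14 + 1.6| = √(0.14² + 1.6²) = 1.606
|j0.14 + 190| = √(0.14² + 190²) = 190
|H(j0.14)| = 1.26 × 0.14 / (1.606 × 190) = 0.00057805
20 log₁₀(0.00057805) = -64.761 dB

-64.76 dB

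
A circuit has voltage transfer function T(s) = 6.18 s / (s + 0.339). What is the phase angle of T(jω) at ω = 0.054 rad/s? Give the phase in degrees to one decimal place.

∠(j0.054) = 90.00°
∠(j0.054 + 0.339) = arctan(0.054/0.339) = 9.05°
∠T(j0.054) = 90.00° − 9.05° = 80.95°

80.9 deg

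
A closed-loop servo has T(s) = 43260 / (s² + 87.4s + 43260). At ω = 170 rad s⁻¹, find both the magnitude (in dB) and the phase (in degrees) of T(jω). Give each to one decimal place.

|T| = 6.4 dB, ∠T = -46.0°

|(j170)² + 87.4(j170) + 43260| = |14360 + j14858| = 2.066e+04
|T(j170)| = 43260 / 2.066e+04 = 2.0936
20 log₁₀(2.0936) = 6.42 dB
∠[(j170)² + 87.4(j170) + 43260] = ∠[14360 + j14858] = 45.98°
∠T(j170) = −45.98° = -45.98°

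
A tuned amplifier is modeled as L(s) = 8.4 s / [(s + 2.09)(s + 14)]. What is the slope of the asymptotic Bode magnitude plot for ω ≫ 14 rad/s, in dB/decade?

-20 dB/decade

With 1 zero and 2 poles, the high-frequency asymptotic slope is 20 × (1 − 2) = -20 dB/decade.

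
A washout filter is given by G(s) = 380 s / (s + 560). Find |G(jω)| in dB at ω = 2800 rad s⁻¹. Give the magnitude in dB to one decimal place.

51.4 dB

|j2800| = 2800
|j2800 + 560| = √(2800² + 560²) = 2855
|G(j2800)| = 380 × 2800 / 2855 = 372.62
20 log₁₀(372.62) = 51.43 dB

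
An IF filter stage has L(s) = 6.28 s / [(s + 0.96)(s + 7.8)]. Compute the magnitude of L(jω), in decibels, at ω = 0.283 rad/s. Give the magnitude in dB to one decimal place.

|j0.283| = 0.283
|j0.283 + 0.96| = √(0.283² + 0.96²) = 1.001
|j0.283 + 7.8| = √(0.283² + 7.8²) = 7.805
|L(j0.283)| = 6.28 × 0.283 / (1.001 × 7.805) = 0.22751
20 log₁₀(0.22751) = -12.86 dB

-12.9 dB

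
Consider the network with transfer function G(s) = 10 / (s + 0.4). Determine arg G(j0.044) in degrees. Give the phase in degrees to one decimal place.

-6.3°

∠(j0.044 + 0.4) = arctan(0.044/0.4) = 6.28°
∠G(j0.044) = −6.28° = -6.28°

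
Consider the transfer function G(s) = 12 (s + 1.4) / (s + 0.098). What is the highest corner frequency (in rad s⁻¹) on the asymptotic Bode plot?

Break frequencies occur at each pole and zero magnitude: 0.098 rad s⁻¹, 1.4 rad s⁻¹.
The highest is 1.4 rad s⁻¹.

1.4 rad s⁻¹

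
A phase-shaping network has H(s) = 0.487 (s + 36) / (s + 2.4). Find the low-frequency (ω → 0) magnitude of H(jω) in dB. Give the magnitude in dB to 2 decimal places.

17.27 dB

H(0) = 0.487 × 36 / 2.4 = 7.305
20 log₁₀(7.305) = 17.272 dB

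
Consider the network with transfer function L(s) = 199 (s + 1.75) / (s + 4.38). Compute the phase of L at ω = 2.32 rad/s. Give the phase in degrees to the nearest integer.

∠(j2.32 + 1.75) = arctan(2.32/1.75) = 52.97°
∠(j2.32 + 4.38) = arctan(2.32/4.38) = 27.91°
∠L(j2.32) = 52.97° − 27.91° = 25.06°

25°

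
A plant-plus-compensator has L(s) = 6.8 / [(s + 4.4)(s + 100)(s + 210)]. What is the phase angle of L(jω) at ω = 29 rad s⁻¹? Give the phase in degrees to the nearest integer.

-105°

∠(j29 + 4.4) = arctan(29/4.4) = 81.37°
∠(j29 + 100) = arctan(29/100) = 16.17°
∠(j29 + 210) = arctan(29/210) = 7.86°
∠L(j29) = − (81.37° + 16.17° + 7.86°) = -105.41°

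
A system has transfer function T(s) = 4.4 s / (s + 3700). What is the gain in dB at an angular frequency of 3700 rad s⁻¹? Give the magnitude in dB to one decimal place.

9.9 dB

|j3700| = 3700
|j3700 + 3700| = √(3700² + 3700²) = 5233
|T(j3700)| = 4.4 × 3700 / 5233 = 3.1113
20 log₁₀(3.1113) = 9.86 dB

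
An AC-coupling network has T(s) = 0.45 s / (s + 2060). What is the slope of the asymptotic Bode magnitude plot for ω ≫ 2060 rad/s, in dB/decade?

0 dB/decade

With 1 zero and 1 pole, the high-frequency asymptotic slope is 20 × (1 − 1) = 0 dB/decade.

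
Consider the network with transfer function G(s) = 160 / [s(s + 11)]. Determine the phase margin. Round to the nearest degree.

46°

Gain crossover: |G(jω)| = 1 at ω ≈ 10.5 rad/sec.
∠G(j10.5) = −90° − arctan(10.5/11) ≈ -133.71°
PM = 180° + (-133.71°) = 46.29°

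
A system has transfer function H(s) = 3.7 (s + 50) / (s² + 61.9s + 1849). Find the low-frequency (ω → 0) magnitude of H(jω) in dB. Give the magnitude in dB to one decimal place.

H(0) = 3.7 × 50 / 1849 = 0.10005
20 log₁₀(0.10005) = -20.00 dB

-20.0 dB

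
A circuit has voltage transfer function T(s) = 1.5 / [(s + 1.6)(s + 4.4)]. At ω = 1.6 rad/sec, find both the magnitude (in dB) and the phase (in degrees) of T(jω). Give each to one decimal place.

|j1.6 + 1.6| = √(1.6² + 1.6²) = 2.263
|j1.6 + 4.4| = √(1.6² + 4.4²) = 4.682
|T(j1.6)| = 1.5 / (2.263 × 4.682) = 0.14159
20 log₁₀(0.14159) = -16.98 dB
∠(j1.6 + 1.6) = arctan(1.6/1.6) = 45.00°
∠(j1.6 + 4.4) = arctan(1.6/4.4) = 19.98°
∠T(j1.6) = − (45.00° + 19.98°) = -64.98°

|T| = -17.0 dB, ∠T = -65.0°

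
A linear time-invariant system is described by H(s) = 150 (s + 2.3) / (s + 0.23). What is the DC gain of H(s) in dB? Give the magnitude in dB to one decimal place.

H(0) = 150 × 2.3 / 0.23 = 1500
20 log₁₀(1500) = 63.52 dB

63.5 dB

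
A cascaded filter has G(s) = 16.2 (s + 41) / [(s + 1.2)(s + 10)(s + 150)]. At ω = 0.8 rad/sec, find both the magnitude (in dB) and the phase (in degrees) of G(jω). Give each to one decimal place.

|G| = -10.3 dB, ∠G = -37.5°

|j0.8 + 41| = √(0.8² + 41²) = 41.01
|j0.8 + 1.2| = √(0.8² + 1.2²) = 1.442
|j0.8 + 10| = √(0.8² + 10²) = 10.03
|j0.8 + 150| = √(0.8² + 150²) = 150
|G(j0.8)| = 16.2 × 41.01 / (1.442 × 10.03 × 150) = 0.3061
20 log₁₀(0.3061) = -10.28 dB
∠(j0.8 + 41) = arctan(0.8/41) = 1.12°
∠(j0.8 + 1.2) = arctan(0.8/1.2) = 33.69°
∠(j0.8 + 10) = arctan(0.8/10) = 4.57°
∠(j0.8 + 150) = arctan(0.8/150) = 0.31°
∠G(j0.8) = 1.12° − (33.69° + 4.57° + 0.31°) = -37.45°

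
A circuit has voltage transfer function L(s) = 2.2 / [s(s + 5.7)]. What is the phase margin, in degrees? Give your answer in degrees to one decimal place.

86.1°

Gain crossover: |L(jω)| = 1 at ω ≈ 0.385 rad/s.
∠L(j0.385) = −90° − arctan(0.385/5.7) ≈ -93.86°
PM = 180° + (-93.86°) = 86.14°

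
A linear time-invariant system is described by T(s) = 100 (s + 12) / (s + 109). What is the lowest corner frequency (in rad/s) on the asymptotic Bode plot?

12 rad/s

Break frequencies occur at each pole and zero magnitude: 12 rad/s, 109 rad/s.
The lowest is 12 rad/s.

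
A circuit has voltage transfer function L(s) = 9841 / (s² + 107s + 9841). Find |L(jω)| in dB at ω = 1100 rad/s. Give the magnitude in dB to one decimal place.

|(j1100)² + 107(j1100) + 9841| = |-1.2002e+06 + j1.177e+05| = 1.206e+06
|L(j1100)| = 9841 / 1.206e+06 = 0.0081606
20 log₁₀(0.0081606) = -41.77 dB

-41.8 dB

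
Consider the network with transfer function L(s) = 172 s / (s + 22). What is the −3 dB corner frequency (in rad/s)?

22 rad/s

For a single-pole high-pass, the −3 dB point is at the pole: ω = 22 rad/s.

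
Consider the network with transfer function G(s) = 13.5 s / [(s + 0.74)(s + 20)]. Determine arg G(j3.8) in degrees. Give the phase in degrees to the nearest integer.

∠(j3.8) = 90.00°
∠(j3.8 + 0.74) = arctan(3.8/0.74) = 78.98°
∠(j3.8 + 20) = arctan(3.8/20) = 10.76°
∠G(j3.8) = 90.00° − (78.98° + 10.76°) = 0.26°

0°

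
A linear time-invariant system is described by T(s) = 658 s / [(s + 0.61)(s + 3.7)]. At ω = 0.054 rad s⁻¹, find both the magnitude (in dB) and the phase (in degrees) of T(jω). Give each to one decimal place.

|j0.054| = 0.054
|j0.054 + 0.61| = √(0.054² + 0.61²) = 0.6124
|j0.054 + 3.7| = √(0.054² + 3.7²) = 3.7
|T(j0.054)| = 658 × 0.054 / (0.6124 × 3.7) = 15.68
20 log₁₀(15.68) = 23.91 dB
∠(j0.054) = 90.00°
∠(j0.054 + 0.61) = arctan(0.054/0.61) = 5.06°
∠(j0.054 + 3.7) = arctan(0.054/3.7) = 0.84°
∠T(j0.054) = 90.00° − (5.06° + 0.84°) = 84.10°

|T| = 23.9 dB, ∠T = 84.1°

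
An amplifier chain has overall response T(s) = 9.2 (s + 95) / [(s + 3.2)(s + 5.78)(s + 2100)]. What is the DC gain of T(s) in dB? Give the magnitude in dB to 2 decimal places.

T(0) = 9.2 × 95 / (3.2 × 5.78 × 2100) = 0.022502
20 log₁₀(0.022502) = -32.956 dB

-32.96 dB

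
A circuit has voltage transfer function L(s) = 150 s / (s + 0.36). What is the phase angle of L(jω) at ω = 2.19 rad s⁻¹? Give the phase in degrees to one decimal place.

∠(j2.19) = 90.00°
∠(j2.19 + 0.36) = arctan(2.19/0.36) = 80.67°
∠L(j2.19) = 90.00° − 80.67° = 9.33°

9.3°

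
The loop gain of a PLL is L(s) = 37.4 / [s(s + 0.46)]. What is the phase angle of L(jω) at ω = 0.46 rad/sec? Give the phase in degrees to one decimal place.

∠(j0.46 + 0.46) = arctan(0.46/0.46) = 45.00°
∠(j0.46) = 90.00°
∠L(j0.46) = − (45.00° + 90.00°) = -135.00°

-135.0°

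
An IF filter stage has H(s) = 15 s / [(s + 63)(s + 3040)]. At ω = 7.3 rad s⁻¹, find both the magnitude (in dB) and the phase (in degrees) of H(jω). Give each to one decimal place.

|j7.3| = 7.3
|j7.3 + 63| = √(7.3² + 63²) = 63.42
|j7.3 + 3040| = √(7.3² + 3040²) = 3040
|H(j7.3)| = 15 × 7.3 / (63.42 × 3040) = 0.00056794
20 log₁₀(0.00056794) = -64.91 dB
∠(j7.3) = 90.00°
∠(j7.3 + 63) = arctan(7.3/63) = 6.61°
∠(j7.3 + 3040) = arctan(7.3/3040) = 0.14°
∠H(j7.3) = 90.00° − (6.61° + 0.14°) = 83.25°

|H| = -64.9 dB, ∠H = 83.3 deg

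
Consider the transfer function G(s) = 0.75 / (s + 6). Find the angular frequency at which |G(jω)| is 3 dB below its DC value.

For a single-pole low-pass, the −3 dB point is at the pole: ω = 6 rad/sec.

6 rad/sec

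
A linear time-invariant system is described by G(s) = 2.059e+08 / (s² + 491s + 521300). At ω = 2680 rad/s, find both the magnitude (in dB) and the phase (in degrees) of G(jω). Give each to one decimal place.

|(j2680)² + 491(j2680) + 521300| = |-6.6611e+06 + j1.3159e+06| = 6.79e+06
|G(j2680)| = 2.059e+08 / 6.79e+06 = 30.325
20 log₁₀(30.325) = 29.64 dB
∠[(j2680)² + 491(j2680) + 521300] = ∠[-6.6611e+06 + j1.3159e+06] = 168.83°
∠G(j2680) = −168.83° = -168.83°

|G| = 29.6 dB, ∠G = -168.8°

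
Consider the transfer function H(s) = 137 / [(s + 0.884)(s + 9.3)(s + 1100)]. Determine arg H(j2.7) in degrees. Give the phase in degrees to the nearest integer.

-88°

∠(j2.7 + 0.884) = arctan(2.7/0.884) = 71.87°
∠(j2.7 + 9.3) = arctan(2.7/9.3) = 16.19°
∠(j2.7 + 1100) = arctan(2.7/1100) = 0.14°
∠H(j2.7) = − (71.87° + 16.19° + 0.14°) = -88.20°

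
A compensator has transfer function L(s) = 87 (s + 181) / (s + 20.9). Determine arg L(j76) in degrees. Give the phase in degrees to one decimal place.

∠(j76 + 181) = arctan(76/181) = 22.78°
∠(j76 + 20.9) = arctan(76/20.9) = 74.62°
∠L(j76) = 22.78° − 74.62° = -51.85°

-51.8°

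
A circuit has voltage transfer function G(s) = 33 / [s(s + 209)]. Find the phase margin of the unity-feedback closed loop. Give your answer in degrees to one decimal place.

Gain crossover: |G(jω)| = 1 at ω ≈ 0.158 rad/s.
∠G(j0.158) = −90° − arctan(0.158/209) ≈ -90.04°
PM = 180° + (-90.04°) = 89.96°

90.0 deg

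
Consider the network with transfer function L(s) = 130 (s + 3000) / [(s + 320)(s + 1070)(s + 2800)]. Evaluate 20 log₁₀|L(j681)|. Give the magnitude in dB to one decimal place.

|j681 + 3000| = √(681² + 3000²) = 3076
|j681 + 320| = √(681² + 320²) = 752.4
|j681 + 1070| = √(681² + 1070²) = 1268
|j681 + 2800| = √(681² + 2800²) = 2882
|L(j681)| = 130 × 3076 / (752.4 × 1268 × 2882) = 0.00014542
20 log₁₀(0.00014542) = -76.75 dB

-76.7 dB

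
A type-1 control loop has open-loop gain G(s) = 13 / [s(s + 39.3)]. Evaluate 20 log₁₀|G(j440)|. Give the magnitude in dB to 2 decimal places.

-83.49 dB

|j440 + 39.3| = √(440² + 39.3²) = 441.8
|j440| = 440
|G(j440)| = 13 / (441.8 × 440) = 6.6883e-05
20 log₁₀(6.6883e-05) = -83.494 dB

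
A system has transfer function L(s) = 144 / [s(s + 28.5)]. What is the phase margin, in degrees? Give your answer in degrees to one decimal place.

80.1 deg

Gain crossover: |L(jω)| = 1 at ω ≈ 4.98 rad s⁻¹.
∠L(j4.98) = −90° − arctan(4.98/28.5) ≈ -99.91°
PM = 180° + (-99.91°) = 80.09°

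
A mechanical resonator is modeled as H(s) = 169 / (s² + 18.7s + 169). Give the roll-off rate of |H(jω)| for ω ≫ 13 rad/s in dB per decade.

-40 dB/decade

With 0 zeros and 2 poles, the high-frequency asymptotic slope is 20 × (0 − 2) = -40 dB/decade.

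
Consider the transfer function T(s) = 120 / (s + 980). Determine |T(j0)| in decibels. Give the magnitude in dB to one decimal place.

-18.2 dB

T(0) = 120 / 980 = 0.12245
20 log₁₀(0.12245) = -18.24 dB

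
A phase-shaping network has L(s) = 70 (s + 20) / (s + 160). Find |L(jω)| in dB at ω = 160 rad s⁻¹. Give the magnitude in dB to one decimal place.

|j160 + 20| = √(160² + 20²) = 161.2
|j160 + 160| = √(160² + 160²) = 226.3
|L(j160)| = 70 × 161.2 / 226.3 = 49.883
20 log₁₀(49.883) = 33.96 dB

34.0 dB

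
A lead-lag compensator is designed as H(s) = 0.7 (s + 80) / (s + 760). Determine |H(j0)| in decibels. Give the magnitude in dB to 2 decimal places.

-22.65 dB

H(0) = 0.7 × 80 / 760 = 0.073684
20 log₁₀(0.073684) = -22.653 dB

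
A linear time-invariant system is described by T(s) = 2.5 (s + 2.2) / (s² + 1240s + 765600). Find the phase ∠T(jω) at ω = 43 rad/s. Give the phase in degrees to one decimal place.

∠(j43 + 2.2) = arctan(43/2.2) = 87.07°
∠[(j43)² + 1240(j43) + 765600] = ∠[7.6375e+05 + j53320] = 3.99°
∠T(j43) = 87.07° − 3.99° = 83.08°

83.1°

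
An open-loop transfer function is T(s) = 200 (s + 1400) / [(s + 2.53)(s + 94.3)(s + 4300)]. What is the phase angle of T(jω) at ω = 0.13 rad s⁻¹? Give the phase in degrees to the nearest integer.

-3°

∠(j0.13 + 1400) = arctan(0.13/1400) = 0.01°
∠(j0.13 + 2.53) = arctan(0.13/2.53) = 2.94°
∠(j0.13 + 94.3) = arctan(0.13/94.3) = 0.08°
∠(j0.13 + 4300) = arctan(0.13/4300) = 0.00°
∠T(j0.13) = 0.01° − (2.94° + 0.08° + 0.00°) = -3.02°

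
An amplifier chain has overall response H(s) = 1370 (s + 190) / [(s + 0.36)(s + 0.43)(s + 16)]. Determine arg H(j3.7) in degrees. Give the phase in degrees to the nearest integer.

-180 deg

∠(j3.7 + 190) = arctan(3.7/190) = 1.12°
∠(j3.7 + 0.36) = arctan(3.7/0.36) = 84.44°
∠(j3.7 + 0.43) = arctan(3.7/0.43) = 83.37°
∠(j3.7 + 16) = arctan(3.7/16) = 13.02°
∠H(j3.7) = 1.12° − (84.44° + 83.37° + 13.02°) = -179.72°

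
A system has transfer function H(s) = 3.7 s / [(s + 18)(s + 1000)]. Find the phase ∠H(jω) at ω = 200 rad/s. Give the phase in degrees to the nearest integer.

-6 deg

∠(j200) = 90.00°
∠(j200 + 18) = arctan(200/18) = 84.86°
∠(j200 + 1000) = arctan(200/1000) = 11.31°
∠H(j200) = 90.00° − (84.86° + 11.31°) = -6.17°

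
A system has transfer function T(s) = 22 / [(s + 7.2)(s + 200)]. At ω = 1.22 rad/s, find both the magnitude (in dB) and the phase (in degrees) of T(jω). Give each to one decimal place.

|T| = -36.4 dB, ∠T = -10.0°

|j1.22 + 7.2| = √(1.22² + 7.2²) = 7.303
|j1.22 + 200| = √(1.22² + 200²) = 200
|T(j1.22)| = 22 / (7.303 × 200) = 0.015063
20 log₁₀(0.015063) = -36.44 dB
∠(j1.22 + 7.2) = arctan(1.22/7.2) = 9.62°
∠(j1.22 + 200) = arctan(1.22/200) = 0.35°
∠T(j1.22) = − (9.62° + 0.35°) = -9.97°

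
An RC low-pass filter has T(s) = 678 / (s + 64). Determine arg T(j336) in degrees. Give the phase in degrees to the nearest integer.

-79°

∠(j336 + 64) = arctan(336/64) = 79.22°
∠T(j336) = −79.22° = -79.22°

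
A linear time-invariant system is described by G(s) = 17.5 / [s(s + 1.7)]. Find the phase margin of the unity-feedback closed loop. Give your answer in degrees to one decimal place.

Gain crossover: |G(jω)| = 1 at ω ≈ 4.01 rad/sec.
∠G(j4.01) = −90° − arctan(4.01/1.7) ≈ -157.05°
PM = 180° + (-157.05°) = 22.95°

23.0 deg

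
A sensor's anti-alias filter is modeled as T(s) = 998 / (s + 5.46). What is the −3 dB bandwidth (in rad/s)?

5.46 rad/s

For a single-pole low-pass, the −3 dB point is at the pole: ω = 5.46 rad/s.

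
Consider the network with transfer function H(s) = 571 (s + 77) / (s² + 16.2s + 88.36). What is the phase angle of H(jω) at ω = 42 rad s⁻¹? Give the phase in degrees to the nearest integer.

∠(j42 + 77) = arctan(42/77) = 28.61°
∠[(j42)² + 16.2(j42) + 88.36] = ∠[-1675.6 + j680.4] = 157.90°
∠H(j42) = 28.61° − 157.90° = -129.29°

-129 deg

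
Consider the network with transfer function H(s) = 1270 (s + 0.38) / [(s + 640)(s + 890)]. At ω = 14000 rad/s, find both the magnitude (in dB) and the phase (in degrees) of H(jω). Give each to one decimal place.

|H| = -20.9 dB, ∠H = -83.7°

|j14000 + 0.38| = √(14000² + 0.38²) = 1.4e+04
|j14000 + 640| = √(14000² + 640²) = 1.401e+04
|j14000 + 890| = √(14000² + 890²) = 1.403e+04
|H(j14000)| = 1270 × 1.4e+04 / (1.401e+04 × 1.403e+04) = 0.090437
20 log₁₀(0.090437) = -20.87 dB
∠(j14000 + 0.38) = arctan(14000/0.38) = 90.00°
∠(j14000 + 640) = arctan(14000/640) = 87.38°
∠(j14000 + 890) = arctan(14000/890) = 86.36°
∠H(j14000) = 90.00° − (87.38° + 86.36°) = -83.75°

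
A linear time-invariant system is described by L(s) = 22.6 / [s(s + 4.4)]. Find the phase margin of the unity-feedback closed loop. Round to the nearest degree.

Gain crossover: |L(jω)| = 1 at ω ≈ 3.86 rad/s.
∠L(j3.86) = −90° − arctan(3.86/4.4) ≈ -131.27°
PM = 180° + (-131.27°) = 48.73°

49°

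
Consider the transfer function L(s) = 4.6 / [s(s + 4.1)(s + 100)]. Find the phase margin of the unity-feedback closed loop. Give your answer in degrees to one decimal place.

89.8°

Gain crossover: |L(jω)| = 1 at ω ≈ 0.0112 rad/sec.
∠L(j0.0112) = −90° − arctan(0.0112/4.1) − arctan(0.0112/100) ≈ -90.16°
PM = 180° + (-90.16°) = 89.84°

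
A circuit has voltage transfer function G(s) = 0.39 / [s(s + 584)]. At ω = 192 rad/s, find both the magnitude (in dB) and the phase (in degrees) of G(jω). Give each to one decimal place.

|j192 + 584| = √(192² + 584²) = 614.8
|j192| = 192
|G(j192)| = 0.39 / (614.8 × 192) = 3.3042e-06
20 log₁₀(3.3042e-06) = -109.62 dB
∠(j192 + 584) = arctan(192/584) = 18.20°
∠(j192) = 90.00°
∠G(j192) = − (18.20° + 90.00°) = -108.20°

|G| = -109.6 dB, ∠G = -108.2°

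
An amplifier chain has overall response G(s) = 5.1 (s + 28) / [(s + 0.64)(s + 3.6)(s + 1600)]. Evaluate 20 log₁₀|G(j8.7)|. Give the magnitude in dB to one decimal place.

|j8.7 + 28| = √(8.7² + 28²) = 29.32
|j8.7 + 0.64| = √(8.7² + 0.64²) = 8.724
|j8.7 + 3.6| = √(8.7² + 3.6²) = 9.415
|j8.7 + 1600| = √(8.7² + 1600²) = 1600
|G(j8.7)| = 5.1 × 29.32 / (8.724 × 9.415 × 1600) = 0.0011378
20 log₁₀(0.0011378) = -58.88 dB

-58.9 dB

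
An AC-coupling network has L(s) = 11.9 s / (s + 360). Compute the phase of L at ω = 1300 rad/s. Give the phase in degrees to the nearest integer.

∠(j1300) = 90.00°
∠(j1300 + 360) = arctan(1300/360) = 74.52°
∠L(j1300) = 90.00° − 74.52° = 15.48°

15°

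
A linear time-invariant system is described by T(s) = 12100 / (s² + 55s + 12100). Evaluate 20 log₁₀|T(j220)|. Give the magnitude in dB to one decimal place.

|(j220)² + 55(j220) + 12100| = |-36300 + j12100| = 3.826e+04
|T(j220)| = 12100 / 3.826e+04 = 0.31623
20 log₁₀(0.31623) = -10.00 dB

-10.0 dB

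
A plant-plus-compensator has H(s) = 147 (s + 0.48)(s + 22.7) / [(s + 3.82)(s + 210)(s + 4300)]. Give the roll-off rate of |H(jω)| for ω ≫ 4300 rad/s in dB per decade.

-20 dB/decade

With 2 zeros and 3 poles, the high-frequency asymptotic slope is 20 × (2 − 3) = -20 dB/decade.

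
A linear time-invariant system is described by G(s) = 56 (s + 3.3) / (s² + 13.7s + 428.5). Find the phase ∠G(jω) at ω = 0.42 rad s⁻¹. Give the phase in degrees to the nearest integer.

∠(j0.42 + 3.3) = arctan(0.42/3.3) = 7.25°
∠[(j0.42)² + 13.7(j0.42) + 428.5] = ∠[428.32 + j5.754] = 0.77°
∠G(j0.42) = 7.25° − 0.77° = 6.48°

6°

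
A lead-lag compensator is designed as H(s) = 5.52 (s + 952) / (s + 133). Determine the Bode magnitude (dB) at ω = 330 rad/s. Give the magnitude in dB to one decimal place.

23.9 dB

|j330 + 952| = √(330² + 952²) = 1008
|j330 + 133| = √(330² + 133²) = 355.8
|H(j330)| = 5.52 × 1008 / 355.8 = 15.632
20 log₁₀(15.632) = 23.88 dB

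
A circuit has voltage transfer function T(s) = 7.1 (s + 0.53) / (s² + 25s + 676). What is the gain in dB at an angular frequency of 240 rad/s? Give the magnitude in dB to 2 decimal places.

-30.52 dB

|j240 + 0.53| = √(240² + 0.53²) = 240
|(j240)² + 25(j240) + 676| = |-56924 + j6000| = 5.724e+04
|T(j240)| = 7.1 × 240 / 5.724e+04 = 0.02977
20 log₁₀(0.02977) = -30.524 dB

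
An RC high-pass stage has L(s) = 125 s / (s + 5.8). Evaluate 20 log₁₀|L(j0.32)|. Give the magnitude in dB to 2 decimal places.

|j0.32| = 0.32
|j0.32 + 5.8| = √(0.32² + 5.8²) = 5.809
|L(j0.32)| = 125 × 0.32 / 5.809 = 6.8861
20 log₁₀(6.8861) = 16.759 dB

16.76 dB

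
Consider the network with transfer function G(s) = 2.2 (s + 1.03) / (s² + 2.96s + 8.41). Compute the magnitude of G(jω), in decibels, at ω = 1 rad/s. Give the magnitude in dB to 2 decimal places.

-8.05 dB

|j1 + 1.03| = √(1² + 1.03²) = 1.436
|(j1)² + 2.96(j1) + 8.41| = |7.41 + j2.96| = 7.979
|G(j1)| = 2.2 × 1.436 / 7.979 = 0.39581
20 log₁₀(0.39581) = -8.050 dB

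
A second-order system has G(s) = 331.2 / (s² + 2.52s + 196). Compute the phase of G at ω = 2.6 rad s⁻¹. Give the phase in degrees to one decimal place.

-2.0°

∠[(j2.6)² + 2.52(j2.6) + 196] = ∠[189.24 + j6.552] = 1.98°
∠G(j2.6) = −1.98° = -1.98°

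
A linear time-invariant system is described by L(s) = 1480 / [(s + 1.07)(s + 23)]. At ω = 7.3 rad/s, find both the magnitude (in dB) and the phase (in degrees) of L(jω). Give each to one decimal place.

|L| = 18.4 dB, ∠L = -99.3°

|j7.3 + 1.07| = √(7.3² + 1.07²) = 7.378
|j7.3 + 23| = √(7.3² + 23²) = 24.13
|L(j7.3)| = 1480 / (7.378 × 24.13) = 8.3129
20 log₁₀(8.3129) = 18.40 dB
∠(j7.3 + 1.07) = arctan(7.3/1.07) = 81.66°
∠(j7.3 + 23) = arctan(7.3/23) = 17.61°
∠L(j7.3) = − (81.66° + 17.61°) = -99.27°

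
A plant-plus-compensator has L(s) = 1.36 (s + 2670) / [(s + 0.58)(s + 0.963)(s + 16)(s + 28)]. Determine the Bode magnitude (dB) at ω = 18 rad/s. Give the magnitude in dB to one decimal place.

-37.1 dB

|j18 + 2670| = √(18² + 2670²) = 2670
|j18 + 0.58| = √(18² + 0.58²) = 18.01
|j18 + 0.963| = √(18² + 0.963²) = 18.03
|j18 + 16| = √(18² + 16²) = 24.08
|j18 + 28| = √(18² + 28²) = 33.29
|L(j18)| = 1.36 × 2670 / (18.01 × 18.03 × 24.08 × 33.29) = 0.013954
20 log₁₀(0.013954) = -37.11 dB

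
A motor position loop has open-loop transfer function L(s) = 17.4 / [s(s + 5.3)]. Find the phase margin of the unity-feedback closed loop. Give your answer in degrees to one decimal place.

61.4 deg

Gain crossover: |L(jω)| = 1 at ω ≈ 2.88 rad s⁻¹.
∠L(j2.88) = −90° − arctan(2.88/5.3) ≈ -118.55°
PM = 180° + (-118.55°) = 61.45°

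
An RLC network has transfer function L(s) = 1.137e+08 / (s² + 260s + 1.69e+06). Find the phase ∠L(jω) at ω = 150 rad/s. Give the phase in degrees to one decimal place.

∠[(j150)² + 260(j150) + 1.69e+06] = ∠[1.6675e+06 + j39000] = 1.34°
∠L(j150) = −1.34° = -1.34°

-1.3°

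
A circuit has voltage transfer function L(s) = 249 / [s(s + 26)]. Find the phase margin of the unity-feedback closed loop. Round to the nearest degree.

71°

Gain crossover: |L(jω)| = 1 at ω ≈ 9.05 rad/sec.
∠L(j9.05) = −90° − arctan(9.05/26) ≈ -109.18°
PM = 180° + (-109.18°) = 70.82°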